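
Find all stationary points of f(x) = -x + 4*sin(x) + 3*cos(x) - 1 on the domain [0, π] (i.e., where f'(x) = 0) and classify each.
f'(x) = -3*sin(x) + 4*cos(x) - 1

Solve f'(x) = 0 on [0, π]:
  f'(x) = 0 ⇔ -3*sin(x) + 4*cos(x) = 1. Write the left side as R·cos(x + φ) with R = √(4² + 3²) = 5, cos φ = 4/5, sin φ = 3/5; then cos(x + φ) = 1/5. Solve for x and keep the solutions lying in [0, π].
  ⇒ x = atan((-3 + 8*sqrt(6))/(4 + 6*sqrt(6))) ≈ 0.7259

f''(x) = -4*sin(x) - 3*cos(x)
Second-derivative test at each critical point:
  f''(0.7259) = -4.8990 < 0 → local maximum

Critical points: x = atan((-3 + 8*sqrt(6))/(4 + 6*sqrt(6))) ≈ 0.7259 (local maximum)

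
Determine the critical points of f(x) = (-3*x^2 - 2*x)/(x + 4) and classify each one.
f'(x) = (-3*x^2 - 24*x - 8)/(x^2 + 8*x + 16)

Solve f'(x) = 0:
  f'(x) = -(3*x^2 + 24*x + 8)/(x + 4)^2; the denominator is positive wherever f is defined, so f'(x) = 0 ⇔ -3*x^2 - 24*x - 8 = 0.
  3*x^2 + 24*x + 8 = 0 has no rational roots; quadratic formula: x = (-24 ± √480)/6.
  ⇒ x = -4 - 2*sqrt(30)/3 ≈ -7.6515, -4 + 2*sqrt(30)/3 ≈ -0.3485

f''(x) = -80/(x^3 + 12*x^2 + 48*x + 64)
Second-derivative test at each critical point:
  f''(-7.6515) = 1.6432 > 0 → local minimum
  f''(-0.3485) = -1.6432 < 0 → local maximum

Critical points: x = -4 - 2*sqrt(30)/3 ≈ -7.6515 (local minimum); x = -4 + 2*sqrt(30)/3 ≈ -0.3485 (local maximum)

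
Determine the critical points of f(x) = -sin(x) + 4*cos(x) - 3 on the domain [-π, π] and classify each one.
f'(x) = -4*sin(x) - cos(x)

Solve f'(x) = 0 on [-π, π]:
  f'(x) = 0 ⇔ -cos(x) = 4*sin(x) ⇔ tan(x) = -1/4, i.e. x = arctan(-1/4) + nπ; keep the solutions lying in [-π, π].
  ⇒ x = -atan(1/4) ≈ -0.2450, pi - atan(1/4) ≈ 2.8966

f''(x) = sin(x) - 4*cos(x)
Second-derivative test at each critical point:
  f''(-0.2450) = -4.1231 < 0 → local maximum
  f''(2.8966) = 4.1231 > 0 → local minimum

Critical points: x = -atan(1/4) ≈ -0.2450 (local maximum); x = pi - atan(1/4) ≈ 2.8966 (local minimum)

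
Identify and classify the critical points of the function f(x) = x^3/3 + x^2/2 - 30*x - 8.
f'(x) = x^2 + x - 30

Solve f'(x) = 0:
  Factor: x^2 + x - 30 = (x - 5)*(x + 6) = 0.
  ⇒ x = -6, 5

f''(x) = 2*x + 1
Second-derivative test at each critical point:
  f''(-6) = -11 < 0 → local maximum
  f''(5) = 11 > 0 → local minimum

Critical points: x = -6 (local maximum); x = 5 (local minimum)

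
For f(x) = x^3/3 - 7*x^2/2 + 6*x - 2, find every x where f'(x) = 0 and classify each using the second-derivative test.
f'(x) = x^2 - 7*x + 6

Solve f'(x) = 0:
  Factor: x^2 - 7*x + 6 = (x - 6)*(x - 1) = 0.
  ⇒ x = 1, 6

f''(x) = 2*x - 7
Second-derivative test at each critical point:
  f''(1) = -5 < 0 → local maximum
  f''(6) = 5 > 0 → local minimum

Critical points: x = 1 (local maximum); x = 6 (local minimum)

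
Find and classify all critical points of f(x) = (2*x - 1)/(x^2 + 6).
f'(x) = 2*(-x^2 + x + 6)/(x^4 + 12*x^2 + 36)

Solve f'(x) = 0:
  f'(x) = -2*(x - 3)*(x + 2)/(x^2 + 6)^2; the denominator is positive wherever f is defined, so f'(x) = 0 ⇔ -2*x^2 + 2*x + 12 = 0.
  Factor: -2*x^2 + 2*x + 12 = -2*(x - 3)*(x + 2) = 0.
  ⇒ x = -2, 3

f''(x) = 2*(4*x^2*(2*x - 1) + (1 - 6*x)*(x^2 + 6))/(x^2 + 6)^3
Second-derivative test at each critical point:
  f''(-2) = 1/10 > 0 → local minimum
  f''(3) = -2/45 < 0 → local maximum

Critical points: x = -2 (local minimum); x = 3 (local maximum)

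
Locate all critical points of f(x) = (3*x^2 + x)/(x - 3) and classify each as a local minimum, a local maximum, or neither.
f'(x) = 3*(x^2 - 6*x - 1)/(x^2 - 6*x + 9)

Solve f'(x) = 0:
  f'(x) = 3*(x^2 - 6*x - 1)/(x - 3)^2; the denominator is positive wherever f is defined, so f'(x) = 0 ⇔ 3*x^2 - 18*x - 3 = 0.
  Factor: 3*x^2 - 18*x - 3 = 3*(x^2 - 6*x - 1); x^2 - 6*x - 1 = 0 has no rational roots; quadratic formula: x = (6 ± √40)/2.
  ⇒ x = 3 - sqrt(10) ≈ -0.1623, 3 + sqrt(10) ≈ 6.1623

f''(x) = 60/(x^3 - 9*x^2 + 27*x - 27)
Second-derivative test at each critical point:
  f''(-0.1623) = -1.8974 < 0 → local maximum
  f''(6.1623) = 1.8974 > 0 → local minimum

Critical points: x = 3 - sqrt(10) ≈ -0.1623 (local maximum); x = 3 + sqrt(10) ≈ 6.1623 (local minimum)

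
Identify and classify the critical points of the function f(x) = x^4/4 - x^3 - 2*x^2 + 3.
f'(x) = x*(x^2 - 3*x - 4)

Solve f'(x) = 0:
  Factor: x^3 - 3*x^2 - 4*x = x*(x - 4)*(x + 1) = 0.
  ⇒ x = -1, 0, 4

f''(x) = 3*x^2 - 6*x - 4
Second-derivative test at each critical point:
  f''(-1) = 5 > 0 → local minimum
  f''(0) = -4 < 0 → local maximum
  f''(4) = 20 > 0 → local minimum

Critical points: x = -1 (local minimum); x = 0 (local maximum); x = 4 (local minimum)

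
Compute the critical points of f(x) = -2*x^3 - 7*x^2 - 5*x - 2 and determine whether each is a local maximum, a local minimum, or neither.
f'(x) = -6*x^2 - 14*x - 5

Solve f'(x) = 0:
  6*x^2 + 14*x + 5 = 0 has no rational roots; quadratic formula: x = (-14 ± √76)/12.
  ⇒ x = -7/6 - sqrt(19)/6 ≈ -1.8931, -7/6 + sqrt(19)/6 ≈ -0.4402

f''(x) = -12*x - 14
Second-derivative test at each critical point:
  f''(-1.8931) = 8.7178 > 0 → local minimum
  f''(-0.4402) = -8.7178 < 0 → local maximum

Critical points: x = -7/6 - sqrt(19)/6 ≈ -1.8931 (local minimum); x = -7/6 + sqrt(19)/6 ≈ -0.4402 (local maximum)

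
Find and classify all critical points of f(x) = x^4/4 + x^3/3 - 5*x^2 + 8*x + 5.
f'(x) = x^3 + x^2 - 10*x + 8

Solve f'(x) = 0:
  Factor: x^3 + x^2 - 10*x + 8 = (x - 2)*(x - 1)*(x + 4) = 0.
  ⇒ x = -4, 1, 2

f''(x) = 3*x^2 + 2*x - 10
Second-derivative test at each critical point:
  f''(-4) = 30 > 0 → local minimum
  f''(1) = -5 < 0 → local maximum
  f''(2) = 6 > 0 → local minimum

Critical points: x = -4 (local minimum); x = 1 (local maximum); x = 2 (local minimum)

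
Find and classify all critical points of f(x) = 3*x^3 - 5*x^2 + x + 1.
f'(x) = 9*x^2 - 10*x + 1

Solve f'(x) = 0:
  Factor: 9*x^2 - 10*x + 1 = (x - 1)*(9*x - 1) = 0.
  ⇒ x = 1/9, 1

f''(x) = 18*x - 10
Second-derivative test at each critical point:
  f''(1/9) = -8 < 0 → local maximum
  f''(1) = 8 > 0 → local minimum

Critical points: x = 1/9 (local maximum); x = 1 (local minimum)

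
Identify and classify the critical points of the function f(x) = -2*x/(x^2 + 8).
f'(x) = 2*(x^2 - 8)/(x^2 + 8)^2

Solve f'(x) = 0:
  f'(x) = 2*(x^2 - 8)/(x^2 + 8)^2; the denominator is positive wherever f is defined, so f'(x) = 0 ⇔ 2*x^2 - 16 = 0.
  Factor: 2*x^2 - 16 = 2*(x^2 - 8); x^2 - 8 = 0 has no rational roots; quadratic formula: x = (0 ± √32)/2.
  ⇒ x = -2*sqrt(2) ≈ -2.8284, 2*sqrt(2) ≈ 2.8284

f''(x) = 4*x*(24 - x^2)/(x^2 + 8)^3
Second-derivative test at each critical point:
  f''(-2.8284) = -0.0442 < 0 → local maximum
  f''(2.8284) = 0.0442 > 0 → local minimum

Critical points: x = -2*sqrt(2) ≈ -2.8284 (local maximum); x = 2*sqrt(2) ≈ 2.8284 (local minimum)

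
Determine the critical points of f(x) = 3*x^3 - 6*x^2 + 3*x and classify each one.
f'(x) = 9*x^2 - 12*x + 3

Solve f'(x) = 0:
  Factor: 9*x^2 - 12*x + 3 = 3*(x - 1)*(3*x - 1) = 0.
  ⇒ x = 1/3, 1

f''(x) = 18*x - 12
Second-derivative test at each critical point:
  f''(1/3) = -6 < 0 → local maximum
  f''(1) = 6 > 0 → local minimum

Critical points: x = 1/3 (local maximum); x = 1 (local minimum)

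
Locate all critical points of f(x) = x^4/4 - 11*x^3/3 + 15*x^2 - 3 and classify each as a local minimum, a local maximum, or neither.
f'(x) = x*(x^2 - 11*x + 30)

Solve f'(x) = 0:
  Factor: x^3 - 11*x^2 + 30*x = x*(x - 6)*(x - 5) = 0.
  ⇒ x = 0, 5, 6

f''(x) = 3*x^2 - 22*x + 30
Second-derivative test at each critical point:
  f''(0) = 30 > 0 → local minimum
  f''(5) = -5 < 0 → local maximum
  f''(6) = 6 > 0 → local minimum

Critical points: x = 0 (local minimum); x = 5 (local maximum); x = 6 (local minimum)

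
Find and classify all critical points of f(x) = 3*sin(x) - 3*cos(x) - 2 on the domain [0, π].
f'(x) = 3*sqrt(2)*sin(x + pi/4)

Solve f'(x) = 0 on [0, π]:
  f'(x) = 0 ⇔ 3*cos(x) = -3*sin(x) ⇔ tan(x) = -1, i.e. x = arctan(-1) + nπ; keep the solutions lying in [0, π].
  ⇒ x = 3*pi/4 ≈ 2.3562

f''(x) = 3*sqrt(2)*cos(x + pi/4)
Second-derivative test at each critical point:
  f''(2.3562) = -4.2426 < 0 → local maximum

Critical points: x = 3*pi/4 ≈ 2.3562 (local maximum)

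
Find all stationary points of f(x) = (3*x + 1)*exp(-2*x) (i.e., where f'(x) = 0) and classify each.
f'(x) = (1 - 6*x)*exp(-2*x)

Solve f'(x) = 0:
  f'(x) = (1 - 6*x)·exp(-2*x) and exp(-2*x) > 0 for every x, so f'(x) = 0 ⇔ 1 - 6*x = 0.
  1 - 6*x = 0.
  ⇒ x = 1/6

f''(x) = 4*(3*x - 2)*exp(-2*x)
Second-derivative test at each critical point:
  f''(1/6) = -4.2992 < 0 → local maximum

Critical points: x = 1/6 (local maximum)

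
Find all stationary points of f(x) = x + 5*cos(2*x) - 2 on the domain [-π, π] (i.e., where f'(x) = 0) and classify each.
f'(x) = 1 - 10*sin(2*x)

Solve f'(x) = 0 on [-π, π]:
  f'(x) = 0 ⇔ sin(2*x) = 1/10, i.e. 2*x = arcsin(1/10) + 2nπ or 2*x = π − arcsin(1/10) + 2nπ; keep the solutions lying in [-π, π].
  ⇒ x = -pi + asin(1/10)/2 ≈ -3.0915, -pi/2 - asin(1/10)/2 ≈ -1.6209, asin(1/10)/2 ≈ 0.0501, -asin(1/10)/2 + pi/2 ≈ 1.5207

f''(x) = -20*cos(2*x)
Second-derivative test at each critical point:
  f''(-3.0915) = -19.8997 < 0 → local maximum
  f''(-1.6209) = 19.8997 > 0 → local minimum
  f''(0.0501) = -19.8997 < 0 → local maximum
  f''(1.5207) = 19.8997 > 0 → local minimum

Critical points: x = -pi + asin(1/10)/2 ≈ -3.0915 (local maximum); x = -pi/2 - asin(1/10)/2 ≈ -1.6209 (local minimum); x = asin(1/10)/2 ≈ 0.0501 (local maximum); x = -asin(1/10)/2 + pi/2 ≈ 1.5207 (local minimum)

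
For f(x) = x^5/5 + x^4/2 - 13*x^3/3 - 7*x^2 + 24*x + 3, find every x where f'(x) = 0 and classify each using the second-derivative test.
f'(x) = x^4 + 2*x^3 - 13*x^2 - 14*x + 24

Solve f'(x) = 0:
  Factor: x^4 + 2*x^3 - 13*x^2 - 14*x + 24 = (x - 3)*(x - 1)*(x + 2)*(x + 4) = 0.
  ⇒ x = -4, -2, 1, 3

f''(x) = 4*x^3 + 6*x^2 - 26*x - 14
Second-derivative test at each critical point:
  f''(-4) = -70 < 0 → local maximum
  f''(-2) = 30 > 0 → local minimum
  f''(1) = -30 < 0 → local maximum
  f''(3) = 70 > 0 → local minimum

Critical points: x = -4 (local maximum); x = -2 (local minimum); x = 1 (local maximum); x = 3 (local minimum)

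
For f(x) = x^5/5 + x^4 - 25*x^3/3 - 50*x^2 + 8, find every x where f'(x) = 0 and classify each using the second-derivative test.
f'(x) = x*(x^3 + 4*x^2 - 25*x - 100)

Solve f'(x) = 0:
  Factor: x^4 + 4*x^3 - 25*x^2 - 100*x = x*(x - 5)*(x + 4)*(x + 5) = 0.
  ⇒ x = -5, -4, 0, 5

f''(x) = 4*x^3 + 12*x^2 - 50*x - 100
Second-derivative test at each critical point:
  f''(-5) = -50 < 0 → local maximum
  f''(-4) = 36 > 0 → local minimum
  f''(0) = -100 < 0 → local maximum
  f''(5) = 450 > 0 → local minimum

Critical points: x = -5 (local maximum); x = -4 (local minimum); x = 0 (local maximum); x = 5 (local minimum)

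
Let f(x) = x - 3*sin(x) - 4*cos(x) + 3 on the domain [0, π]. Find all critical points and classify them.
f'(x) = 4*sin(x) - 3*cos(x) + 1

Solve f'(x) = 0 on [0, π]:
  f'(x) = 0 ⇔ 4*sin(x) - 3*cos(x) = -1. Write the left side as R·cos(x + φ) with R = √((-3)² + (-4)²) = 5, cos φ = -3/5, sin φ = -4/5; then cos(x + φ) = -1/5. Solve for x and keep the solutions lying in [0, π].
  ⇒ x = atan((-4 + 6*sqrt(6))/(3 + 8*sqrt(6))) ≈ 0.4421

f''(x) = 3*sin(x) + 4*cos(x)
Second-derivative test at each critical point:
  f''(0.4421) = 4.8990 > 0 → local minimum

Critical points: x = atan((-4 + 6*sqrt(6))/(3 + 8*sqrt(6))) ≈ 0.4421 (local minimum)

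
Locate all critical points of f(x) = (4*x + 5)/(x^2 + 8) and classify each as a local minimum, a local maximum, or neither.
f'(x) = 2*(-2*x^2 - 5*x + 16)/(x^4 + 16*x^2 + 64)

Solve f'(x) = 0:
  f'(x) = -2*(2*x^2 + 5*x - 16)/(x^2 + 8)^2; the denominator is positive wherever f is defined, so f'(x) = 0 ⇔ -4*x^2 - 10*x + 32 = 0.
  Factor: -4*x^2 - 10*x + 32 = -2*(2*x^2 + 5*x - 16); 2*x^2 + 5*x - 16 = 0 has no rational roots; quadratic formula: x = (-5 ± √153)/4.
  ⇒ x = -3*sqrt(17)/4 - 5/4 ≈ -4.3423, -5/4 + 3*sqrt(17)/4 ≈ 1.8423

f''(x) = 2*(4*x^2*(4*x + 5) - (12*x + 5)*(x^2 + 8))/(x^2 + 8)^3
Second-derivative test at each critical point:
  f''(-4.3423) = 0.0343 > 0 → local minimum
  f''(1.8423) = -0.1906 < 0 → local maximum

Critical points: x = -3*sqrt(17)/4 - 5/4 ≈ -4.3423 (local minimum); x = -5/4 + 3*sqrt(17)/4 ≈ 1.8423 (local maximum)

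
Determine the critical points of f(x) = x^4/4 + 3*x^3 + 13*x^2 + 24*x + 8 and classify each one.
f'(x) = x^3 + 9*x^2 + 26*x + 24

Solve f'(x) = 0:
  Factor: x^3 + 9*x^2 + 26*x + 24 = (x + 2)*(x + 3)*(x + 4) = 0.
  ⇒ x = -4, -3, -2

f''(x) = 3*x^2 + 18*x + 26
Second-derivative test at each critical point:
  f''(-4) = 2 > 0 → local minimum
  f''(-3) = -1 < 0 → local maximum
  f''(-2) = 2 > 0 → local minimum

Critical points: x = -4 (local minimum); x = -3 (local maximum); x = -2 (local minimum)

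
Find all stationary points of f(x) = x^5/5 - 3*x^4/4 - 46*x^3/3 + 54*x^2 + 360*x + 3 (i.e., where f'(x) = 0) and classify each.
f'(x) = x^4 - 3*x^3 - 46*x^2 + 108*x + 360

Solve f'(x) = 0:
  Factor: x^4 - 3*x^3 - 46*x^2 + 108*x + 360 = (x - 6)*(x - 5)*(x + 2)*(x + 6) = 0.
  ⇒ x = -6, -2, 5, 6

f''(x) = 4*x^3 - 9*x^2 - 92*x + 108
Second-derivative test at each critical point:
  f''(-6) = -528 < 0 → local maximum
  f''(-2) = 224 > 0 → local minimum
  f''(5) = -77 < 0 → local maximum
  f''(6) = 96 > 0 → local minimum

Critical points: x = -6 (local maximum); x = -2 (local minimum); x = 5 (local maximum); x = 6 (local minimum)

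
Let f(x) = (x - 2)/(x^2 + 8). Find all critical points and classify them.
f'(x) = (x^2 - 2*x*(x - 2) + 8)/(x^2 + 8)^2

Solve f'(x) = 0:
  f'(x) = -(x^2 - 4*x - 8)/(x^2 + 8)^2; the denominator is positive wherever f is defined, so f'(x) = 0 ⇔ -x^2 + 4*x + 8 = 0.
  x^2 - 4*x - 8 = 0 has no rational roots; quadratic formula: x = (4 ± √48)/2.
  ⇒ x = 2 - 2*sqrt(3) ≈ -1.4641, 2 + 2*sqrt(3) ≈ 5.4641

f''(x) = 2*(4*x^2*(x - 2) + (2 - 3*x)*(x^2 + 8))/(x^2 + 8)^3
Second-derivative test at each critical point:
  f''(-1.4641) = 0.0673 > 0 → local minimum
  f''(5.4641) = -0.0048 < 0 → local maximum

Critical points: x = 2 - 2*sqrt(3) ≈ -1.4641 (local minimum); x = 2 + 2*sqrt(3) ≈ 5.4641 (local maximum)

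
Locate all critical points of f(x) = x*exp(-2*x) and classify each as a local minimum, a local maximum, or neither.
f'(x) = (1 - 2*x)*exp(-2*x)

Solve f'(x) = 0:
  f'(x) = (1 - 2*x)·exp(-2*x) and exp(-2*x) > 0 for every x, so f'(x) = 0 ⇔ 1 - 2*x = 0.
  1 - 2*x = 0.
  ⇒ x = 1/2

f''(x) = 4*(x - 1)*exp(-2*x)
Second-derivative test at each critical point:
  f''(1/2) = -0.7358 < 0 → local maximum

Critical points: x = 1/2 (local maximum)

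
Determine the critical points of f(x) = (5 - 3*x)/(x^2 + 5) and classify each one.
f'(x) = (3*x^2 - 10*x - 15)/(x^4 + 10*x^2 + 25)

Solve f'(x) = 0:
  f'(x) = (3*x^2 - 10*x - 15)/(x^2 + 5)^2; the denominator is positive wherever f is defined, so f'(x) = 0 ⇔ 3*x^2 - 10*x - 15 = 0.
  3*x^2 - 10*x - 15 = 0 has no rational roots; quadratic formula: x = (10 ± √280)/6.
  ⇒ x = 5/3 - sqrt(70)/3 ≈ -1.1222, 5/3 + sqrt(70)/3 ≈ 4.4555

f''(x) = 2*(4*x^2*(5 - 3*x) + (9*x - 5)*(x^2 + 5))/(x^2 + 5)^3
Second-derivative test at each critical point:
  f''(-1.1222) = -0.4271 < 0 → local maximum
  f''(4.4555) = 0.0271 > 0 → local minimum

Critical points: x = 5/3 - sqrt(70)/3 ≈ -1.1222 (local maximum); x = 5/3 + sqrt(70)/3 ≈ 4.4555 (local minimum)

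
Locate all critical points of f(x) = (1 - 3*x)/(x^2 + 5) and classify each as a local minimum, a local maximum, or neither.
f'(x) = (3*x^2 - 2*x - 15)/(x^4 + 10*x^2 + 25)

Solve f'(x) = 0:
  f'(x) = (3*x^2 - 2*x - 15)/(x^2 + 5)^2; the denominator is positive wherever f is defined, so f'(x) = 0 ⇔ 3*x^2 - 2*x - 15 = 0.
  3*x^2 - 2*x - 15 = 0 has no rational roots; quadratic formula: x = (2 ± √184)/6.
  ⇒ x = 1/3 - sqrt(46)/3 ≈ -1.9274, 1/3 + sqrt(46)/3 ≈ 2.5941

f''(x) = 2*(4*x^2*(1 - 3*x) + (9*x - 1)*(x^2 + 5))/(x^2 + 5)^3
Second-derivative test at each critical point:
  f''(-1.9274) = -0.1786 < 0 → local maximum
  f''(2.5941) = 0.0986 > 0 → local minimum

Critical points: x = 1/3 - sqrt(46)/3 ≈ -1.9274 (local maximum); x = 1/3 + sqrt(46)/3 ≈ 2.5941 (local minimum)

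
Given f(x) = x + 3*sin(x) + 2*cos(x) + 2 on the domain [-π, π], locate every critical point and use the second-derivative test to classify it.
f'(x) = -2*sin(x) + 3*cos(x) + 1

Solve f'(x) = 0 on [-π, π]:
  f'(x) = 0 ⇔ -2*sin(x) + 3*cos(x) = -1. Write the left side as R·cos(x + φ) with R = √(3² + 2²) = sqrt(13), cos φ = 3*sqrt(13)/13, sin φ = 2*sqrt(13)/13; then cos(x + φ) = -sqrt(13)/13. Solve for x and keep the solutions lying in [-π, π].
  ⇒ x = -pi + atan((2 - 6*sqrt(3))/(-4*sqrt(3) - 3)) ≈ -2.4398, atan((2 + 6*sqrt(3))/(-3 + 4*sqrt(3))) ≈ 1.2638

f''(x) = -3*sin(x) - 2*cos(x)
Second-derivative test at each critical point:
  f''(-2.4398) = 3.4641 > 0 → local minimum
  f''(1.2638) = -3.4641 < 0 → local maximum

Critical points: x = -pi + atan((2 - 6*sqrt(3))/(-4*sqrt(3) - 3)) ≈ -2.4398 (local minimum); x = atan((2 + 6*sqrt(3))/(-3 + 4*sqrt(3))) ≈ 1.2638 (local maximum)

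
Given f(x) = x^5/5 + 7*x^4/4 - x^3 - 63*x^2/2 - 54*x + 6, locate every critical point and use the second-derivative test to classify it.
f'(x) = x^4 + 7*x^3 - 3*x^2 - 63*x - 54

Solve f'(x) = 0:
  Factor: x^4 + 7*x^3 - 3*x^2 - 63*x - 54 = (x - 3)*(x + 1)*(x + 3)*(x + 6) = 0.
  ⇒ x = -6, -3, -1, 3

f''(x) = 4*x^3 + 21*x^2 - 6*x - 63
Second-derivative test at each critical point:
  f''(-6) = -135 < 0 → local maximum
  f''(-3) = 36 > 0 → local minimum
  f''(-1) = -40 < 0 → local maximum
  f''(3) = 216 > 0 → local minimum

Critical points: x = -6 (local maximum); x = -3 (local minimum); x = -1 (local maximum); x = 3 (local minimum)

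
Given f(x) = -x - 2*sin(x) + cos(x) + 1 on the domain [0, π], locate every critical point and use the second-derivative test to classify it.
f'(x) = -sin(x) - 2*cos(x) - 1

Solve f'(x) = 0 on [0, π]:
  f'(x) = 0 ⇔ -sin(x) - 2*cos(x) = 1. Write the left side as R·cos(x + φ) with R = √((-2)² + 1²) = sqrt(5), cos φ = -2*sqrt(5)/5, sin φ = sqrt(5)/5; then cos(x + φ) = sqrt(5)/5. Solve for x and keep the solutions lying in [0, π].
  ⇒ x = pi - atan(3/4) ≈ 2.4981

f''(x) = 2*sin(x) - cos(x)
Second-derivative test at each critical point:
  f''(2.4981) = 2 > 0 → local minimum

Critical points: x = pi - atan(3/4) ≈ 2.4981 (local minimum)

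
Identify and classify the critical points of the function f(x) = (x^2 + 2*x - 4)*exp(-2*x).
f'(x) = 2*(-x^2 - x + 5)*exp(-2*x)

Solve f'(x) = 0:
  f'(x) = (-2*x^2 - 2*x + 10)·exp(-2*x) and exp(-2*x) > 0 for every x, so f'(x) = 0 ⇔ -2*x^2 - 2*x + 10 = 0.
  Factor: -2*x^2 - 2*x + 10 = -2*(x^2 + x - 5); x^2 + x - 5 = 0 has no rational roots; quadratic formula: x = (-1 ± √21)/2.
  ⇒ x = -sqrt(21)/2 - 1/2 ≈ -2.7913, -1/2 + sqrt(21)/2 ≈ 1.7913

f''(x) = 2*(2*x^2 - 11)*exp(-2*x)
Second-derivative test at each critical point:
  f''(-2.7913) = 2435.6869 > 0 → local minimum
  f''(1.7913) = -0.2548 < 0 → local maximum

Critical points: x = -sqrt(21)/2 - 1/2 ≈ -2.7913 (local minimum); x = -1/2 + sqrt(21)/2 ≈ 1.7913 (local maximum)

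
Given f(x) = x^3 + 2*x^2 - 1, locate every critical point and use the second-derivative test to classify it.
f'(x) = x*(3*x + 4)

Solve f'(x) = 0:
  Factor: 3*x^2 + 4*x = x*(3*x + 4) = 0.
  ⇒ x = -4/3, 0

f''(x) = 6*x + 4
Second-derivative test at each critical point:
  f''(-4/3) = -4 < 0 → local maximum
  f''(0) = 4 > 0 → local minimum

Critical points: x = -4/3 (local maximum); x = 0 (local minimum)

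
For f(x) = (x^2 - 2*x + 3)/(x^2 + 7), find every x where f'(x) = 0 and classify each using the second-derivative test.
f'(x) = 2*(x^2 + 4*x - 7)/(x^4 + 14*x^2 + 49)

Solve f'(x) = 0:
  f'(x) = 2*(x^2 + 4*x - 7)/(x^2 + 7)^2; the denominator is positive wherever f is defined, so f'(x) = 0 ⇔ 2*x^2 + 8*x - 14 = 0.
  Factor: 2*x^2 + 8*x - 14 = 2*(x^2 + 4*x - 7); x^2 + 4*x - 7 = 0 has no rational roots; quadratic formula: x = (-4 ± √44)/2.
  ⇒ x = -sqrt(11) - 2 ≈ -5.3166, -2 + sqrt(11) ≈ 1.3166

f''(x) = 4*(-x^3 - 6*x^2 + 21*x + 14)/(x^6 + 21*x^4 + 147*x^2 + 343)
Second-derivative test at each critical point:
  f''(-5.3166) = -0.0107 < 0 → local maximum
  f''(1.3166) = 0.1739 > 0 → local minimum

Critical points: x = -sqrt(11) - 2 ≈ -5.3166 (local maximum); x = -2 + sqrt(11) ≈ 1.3166 (local minimum)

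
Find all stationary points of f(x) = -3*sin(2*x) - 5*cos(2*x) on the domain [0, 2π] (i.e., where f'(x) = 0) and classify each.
f'(x) = 10*sin(2*x) - 6*cos(2*x)

Solve f'(x) = 0 on [0, 2π]:
  f'(x) = 0 ⇔ -3*cos(2*x) = -5*sin(2*x) ⇔ tan(2*x) = 3/5, i.e. 2*x = arctan(3/5) + nπ; keep the solutions lying in [0, 2π].
  ⇒ x = atan(3/5)/2 ≈ 0.2702, atan(3/5)/2 + pi/2 ≈ 1.8410, atan(3/5)/2 + pi ≈ 3.4118, atan(3/5)/2 + 3*pi/2 ≈ 4.9826

f''(x) = 12*sin(2*x) + 20*cos(2*x)
Second-derivative test at each critical point:
  f''(0.2702) = 23.3238 > 0 → local minimum
  f''(1.8410) = -23.3238 < 0 → local maximum
  f''(3.4118) = 23.3238 > 0 → local minimum
  f''(4.9826) = -23.3238 < 0 → local maximum

Critical points: x = atan(3/5)/2 ≈ 0.2702 (local minimum); x = atan(3/5)/2 + pi/2 ≈ 1.8410 (local maximum); x = atan(3/5)/2 + pi ≈ 3.4118 (local minimum); x = atan(3/5)/2 + 3*pi/2 ≈ 4.9826 (local maximum)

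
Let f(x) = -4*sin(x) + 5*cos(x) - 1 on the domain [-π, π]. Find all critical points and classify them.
f'(x) = -5*sin(x) - 4*cos(x)

Solve f'(x) = 0 on [-π, π]:
  f'(x) = 0 ⇔ -4*cos(x) = 5*sin(x) ⇔ tan(x) = -4/5, i.e. x = arctan(-4/5) + nπ; keep the solutions lying in [-π, π].
  ⇒ x = -atan(4/5) ≈ -0.6747, pi - atan(4/5) ≈ 2.4669

f''(x) = 4*sin(x) - 5*cos(x)
Second-derivative test at each critical point:
  f''(-0.6747) = -6.4031 < 0 → local maximum
  f''(2.4669) = 6.4031 > 0 → local minimum

Critical points: x = -atan(4/5) ≈ -0.6747 (local maximum); x = pi - atan(4/5) ≈ 2.4669 (local minimum)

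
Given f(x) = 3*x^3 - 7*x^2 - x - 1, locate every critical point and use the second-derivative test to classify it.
f'(x) = 9*x^2 - 14*x - 1

Solve f'(x) = 0:
  9*x^2 - 14*x - 1 = 0 has no rational roots; quadratic formula: x = (14 ± √232)/18.
  ⇒ x = 7/9 - sqrt(58)/9 ≈ -0.0684, 7/9 + sqrt(58)/9 ≈ 1.6240

f''(x) = 18*x - 14
Second-derivative test at each critical point:
  f''(-0.0684) = -15.2315 < 0 → local maximum
  f''(1.6240) = 15.2315 > 0 → local minimum

Critical points: x = 7/9 - sqrt(58)/9 ≈ -0.0684 (local maximum); x = 7/9 + sqrt(58)/9 ≈ 1.6240 (local minimum)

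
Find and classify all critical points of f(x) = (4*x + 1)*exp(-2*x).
f'(x) = 2*(1 - 4*x)*exp(-2*x)

Solve f'(x) = 0:
  f'(x) = (2 - 8*x)·exp(-2*x) and exp(-2*x) > 0 for every x, so f'(x) = 0 ⇔ 2 - 8*x = 0.
  Factor: 2 - 8*x = -2*(4*x - 1) = 0.
  ⇒ x = 1/4

f''(x) = 4*(4*x - 3)*exp(-2*x)
Second-derivative test at each critical point:
  f''(1/4) = -4.8522 < 0 → local maximum

Critical points: x = 1/4 (local maximum)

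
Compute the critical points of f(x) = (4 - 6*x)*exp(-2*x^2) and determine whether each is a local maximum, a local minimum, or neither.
f'(x) = 2*(4*x*(3*x - 2) - 3)*exp(-2*x^2)

Solve f'(x) = 0:
  f'(x) = (24*x^2 - 16*x - 6)·exp(-2*x^2) and exp(-2*x^2) > 0 for every x, so f'(x) = 0 ⇔ 24*x^2 - 16*x - 6 = 0.
  Factor: 24*x^2 - 16*x - 6 = 2*(12*x^2 - 8*x - 3); 12*x^2 - 8*x - 3 = 0 has no rational roots; quadratic formula: x = (8 ± √208)/24.
  ⇒ x = 1/3 - sqrt(13)/6 ≈ -0.2676, 1/3 + sqrt(13)/6 ≈ 0.9343

f''(x) = 8*(4*x^2*(2 - 3*x) + 9*x - 2)*exp(-2*x^2)
Second-derivative test at each critical point:
  f''(-0.2676) = -24.9957 < 0 → local maximum
  f''(0.9343) = 5.0341 > 0 → local minimum

Critical points: x = 1/3 - sqrt(13)/6 ≈ -0.2676 (local maximum); x = 1/3 + sqrt(13)/6 ≈ 0.9343 (local minimum)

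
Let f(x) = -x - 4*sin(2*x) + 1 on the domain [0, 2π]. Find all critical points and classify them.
f'(x) = 16*sin(x)^2 - 9

Solve f'(x) = 0 on [0, 2π]:
  f'(x) = 0 ⇔ cos(2*x) = -1/8, i.e. 2*x = ±arccos(-1/8) + 2nπ; keep the solutions lying in [0, 2π].
  ⇒ x = acos(-1/8)/2 ≈ 0.8481, pi - acos(-1/8)/2 ≈ 2.2935, acos(-1/8)/2 + pi ≈ 3.9897, -acos(-1/8)/2 + 2*pi ≈ 5.4351

f''(x) = 16*sin(2*x)
Second-derivative test at each critical point:
  f''(0.8481) = 15.8745 > 0 → local minimum
  f''(2.2935) = -15.8745 < 0 → local maximum
  f''(3.9897) = 15.8745 > 0 → local minimum
  f''(5.4351) = -15.8745 < 0 → local maximum

Critical points: x = acos(-1/8)/2 ≈ 0.8481 (local minimum); x = pi - acos(-1/8)/2 ≈ 2.2935 (local maximum); x = acos(-1/8)/2 + pi ≈ 3.9897 (local minimum); x = -acos(-1/8)/2 + 2*pi ≈ 5.4351 (local maximum)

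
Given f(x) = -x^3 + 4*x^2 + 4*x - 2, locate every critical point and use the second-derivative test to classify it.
f'(x) = -3*x^2 + 8*x + 4

Solve f'(x) = 0:
  3*x^2 - 8*x - 4 = 0 has no rational roots; quadratic formula: x = (8 ± √112)/6.
  ⇒ x = 4/3 - 2*sqrt(7)/3 ≈ -0.4305, 4/3 + 2*sqrt(7)/3 ≈ 3.0972

f''(x) = 8 - 6*x
Second-derivative test at each critical point:
  f''(-0.4305) = 10.5830 > 0 → local minimum
  f''(3.0972) = -10.5830 < 0 → local maximum

Critical points: x = 4/3 - 2*sqrt(7)/3 ≈ -0.4305 (local minimum); x = 4/3 + 2*sqrt(7)/3 ≈ 3.0972 (local maximum)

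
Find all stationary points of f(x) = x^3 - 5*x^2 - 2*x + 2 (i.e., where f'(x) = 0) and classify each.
f'(x) = 3*x^2 - 10*x - 2

Solve f'(x) = 0:
  3*x^2 - 10*x - 2 = 0 has no rational roots; quadratic formula: x = (10 ± √124)/6.
  ⇒ x = 5/3 - sqrt(31)/3 ≈ -0.1893, 5/3 + sqrt(31)/3 ≈ 3.5226

f''(x) = 6*x - 10
Second-derivative test at each critical point:
  f''(-0.1893) = -11.1355 < 0 → local maximum
  f''(3.5226) = 11.1355 > 0 → local minimum

Critical points: x = 5/3 - sqrt(31)/3 ≈ -0.1893 (local maximum); x = 5/3 + sqrt(31)/3 ≈ 3.5226 (local minimum)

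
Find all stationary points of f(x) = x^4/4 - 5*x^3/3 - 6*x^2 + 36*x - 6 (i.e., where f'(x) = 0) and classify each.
f'(x) = x^3 - 5*x^2 - 12*x + 36

Solve f'(x) = 0:
  Factor: x^3 - 5*x^2 - 12*x + 36 = (x - 6)*(x - 2)*(x + 3) = 0.
  ⇒ x = -3, 2, 6

f''(x) = 3*x^2 - 10*x - 12
Second-derivative test at each critical point:
  f''(-3) = 45 > 0 → local minimum
  f''(2) = -20 < 0 → local maximum
  f''(6) = 36 > 0 → local minimum

Critical points: x = -3 (local minimum); x = 2 (local maximum); x = 6 (local minimum)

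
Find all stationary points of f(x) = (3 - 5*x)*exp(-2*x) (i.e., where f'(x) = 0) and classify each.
f'(x) = (10*x - 11)*exp(-2*x)

Solve f'(x) = 0:
  f'(x) = (10*x - 11)·exp(-2*x) and exp(-2*x) > 0 for every x, so f'(x) = 0 ⇔ 10*x - 11 = 0.
  10*x - 11 = 0.
  ⇒ x = 11/10

f''(x) = 4*(8 - 5*x)*exp(-2*x)
Second-derivative test at each critical point:
  f''(11/10) = 1.1080 > 0 → local minimum

Critical points: x = 11/10 (local minimum)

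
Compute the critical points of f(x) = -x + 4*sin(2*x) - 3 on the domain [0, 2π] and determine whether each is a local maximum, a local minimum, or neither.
f'(x) = 8*cos(2*x) - 1

Solve f'(x) = 0 on [0, 2π]:
  f'(x) = 0 ⇔ cos(2*x) = 1/8, i.e. 2*x = ±arccos(1/8) + 2nπ; keep the solutions lying in [0, 2π].
  ⇒ x = acos(1/8)/2 ≈ 0.7227, pi - acos(1/8)/2 ≈ 2.4189, acos(1/8)/2 + pi ≈ 3.8643, -acos(1/8)/2 + 2*pi ≈ 5.5605

f''(x) = -16*sin(2*x)
Second-derivative test at each critical point:
  f''(0.7227) = -15.8745 < 0 → local maximum
  f''(2.4189) = 15.8745 > 0 → local minimum
  f''(3.8643) = -15.8745 < 0 → local maximum
  f''(5.5605) = 15.8745 > 0 → local minimum

Critical points: x = acos(1/8)/2 ≈ 0.7227 (local maximum); x = pi - acos(1/8)/2 ≈ 2.4189 (local minimum); x = acos(1/8)/2 + pi ≈ 3.8643 (local maximum); x = -acos(1/8)/2 + 2*pi ≈ 5.5605 (local minimum)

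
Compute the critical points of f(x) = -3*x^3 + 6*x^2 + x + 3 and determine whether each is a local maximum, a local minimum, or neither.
f'(x) = -9*x^2 + 12*x + 1

Solve f'(x) = 0:
  9*x^2 - 12*x - 1 = 0 has no rational roots; quadratic formula: x = (12 ± √180)/18.
  ⇒ x = 2/3 - sqrt(5)/3 ≈ -0.0787, 2/3 + sqrt(5)/3 ≈ 1.4120

f''(x) = 12 - 18*x
Second-derivative test at each critical point:
  f''(-0.0787) = 13.4164 > 0 → local minimum
  f''(1.4120) = -13.4164 < 0 → local maximum

Critical points: x = 2/3 - sqrt(5)/3 ≈ -0.0787 (local minimum); x = 2/3 + sqrt(5)/3 ≈ 1.4120 (local maximum)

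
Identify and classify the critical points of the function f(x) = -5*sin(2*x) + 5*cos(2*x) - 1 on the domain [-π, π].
f'(x) = -10*sqrt(2)*sin(2*x + pi/4)

Solve f'(x) = 0 on [-π, π]:
  f'(x) = 0 ⇔ -5*cos(2*x) = 5*sin(2*x) ⇔ tan(2*x) = -1, i.e. 2*x = arctan(-1) + nπ; keep the solutions lying in [-π, π].
  ⇒ x = -5*pi/8 ≈ -1.9635, -pi/8 ≈ -0.3927, 3*pi/8 ≈ 1.1781, 7*pi/8 ≈ 2.7489

f''(x) = -20*sqrt(2)*cos(2*x + pi/4)
Second-derivative test at each critical point:
  f''(-1.9635) = 28.2843 > 0 → local minimum
  f''(-0.3927) = -28.2843 < 0 → local maximum
  f''(1.1781) = 28.2843 > 0 → local minimum
  f''(2.7489) = -28.2843 < 0 → local maximum

Critical points: x = -5*pi/8 ≈ -1.9635 (local minimum); x = -pi/8 ≈ -0.3927 (local maximum); x = 3*pi/8 ≈ 1.1781 (local minimum); x = 7*pi/8 ≈ 2.7489 (local maximum)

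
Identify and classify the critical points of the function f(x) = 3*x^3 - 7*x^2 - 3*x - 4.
f'(x) = 9*x^2 - 14*x - 3

Solve f'(x) = 0:
  9*x^2 - 14*x - 3 = 0 has no rational roots; quadratic formula: x = (14 ± √304)/18.
  ⇒ x = 7/9 - 2*sqrt(19)/9 ≈ -0.1909, 7/9 + 2*sqrt(19)/9 ≈ 1.7464

f''(x) = 18*x - 14
Second-derivative test at each critical point:
  f''(-0.1909) = -17.4356 < 0 → local maximum
  f''(1.7464) = 17.4356 > 0 → local minimum

Critical points: x = 7/9 - 2*sqrt(19)/9 ≈ -0.1909 (local maximum); x = 7/9 + 2*sqrt(19)/9 ≈ 1.7464 (local minimum)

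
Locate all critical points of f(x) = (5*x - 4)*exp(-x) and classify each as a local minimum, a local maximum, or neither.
f'(x) = (9 - 5*x)*exp(-x)

Solve f'(x) = 0:
  f'(x) = (9 - 5*x)·exp(-x) and exp(-x) > 0 for every x, so f'(x) = 0 ⇔ 9 - 5*x = 0.
  9 - 5*x = 0.
  ⇒ x = 9/5

f''(x) = (5*x - 14)*exp(-x)
Second-derivative test at each critical point:
  f''(9/5) = -0.8265 < 0 → local maximum

Critical points: x = 9/5 (local maximum)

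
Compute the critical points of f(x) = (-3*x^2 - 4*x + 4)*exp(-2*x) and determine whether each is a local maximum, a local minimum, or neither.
f'(x) = 2*(3*x^2 + x - 6)*exp(-2*x)

Solve f'(x) = 0:
  f'(x) = (6*x^2 + 2*x - 12)·exp(-2*x) and exp(-2*x) > 0 for every x, so f'(x) = 0 ⇔ 6*x^2 + 2*x - 12 = 0.
  Factor: 6*x^2 + 2*x - 12 = 2*(3*x^2 + x - 6); 3*x^2 + x - 6 = 0 has no rational roots; quadratic formula: x = (-1 ± √73)/6.
  ⇒ x = -sqrt(73)/6 - 1/6 ≈ -1.5907, -1/6 + sqrt(73)/6 ≈ 1.2573

f''(x) = 2*(-6*x^2 + 4*x + 13)*exp(-2*x)
Second-derivative test at each critical point:
  f''(-1.5907) = -411.4599 < 0 → local maximum
  f''(1.2573) = 1.3822 > 0 → local minimum

Critical points: x = -sqrt(73)/6 - 1/6 ≈ -1.5907 (local maximum); x = -1/6 + sqrt(73)/6 ≈ 1.2573 (local minimum)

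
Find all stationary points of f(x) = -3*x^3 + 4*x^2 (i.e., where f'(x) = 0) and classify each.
f'(x) = x*(8 - 9*x)

Solve f'(x) = 0:
  Factor: -9*x^2 + 8*x = -x*(9*x - 8) = 0.
  ⇒ x = 0, 8/9

f''(x) = 8 - 18*x
Second-derivative test at each critical point:
  f''(0) = 8 > 0 → local minimum
  f''(8/9) = -8 < 0 → local maximum

Critical points: x = 0 (local minimum); x = 8/9 (local maximum)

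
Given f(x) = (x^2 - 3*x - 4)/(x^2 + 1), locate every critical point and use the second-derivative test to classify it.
f'(x) = (3*x^2 + 10*x - 3)/(x^4 + 2*x^2 + 1)

Solve f'(x) = 0:
  f'(x) = (3*x^2 + 10*x - 3)/(x^2 + 1)^2; the denominator is positive wherever f is defined, so f'(x) = 0 ⇔ 3*x^2 + 10*x - 3 = 0.
  3*x^2 + 10*x - 3 = 0 has no rational roots; quadratic formula: x = (-10 ± √136)/6.
  ⇒ x = -sqrt(34)/3 - 5/3 ≈ -3.6103, -5/3 + sqrt(34)/3 ≈ 0.2770

f''(x) = 2*(-3*x^3 - 15*x^2 + 9*x + 5)/(x^6 + 3*x^4 + 3*x^2 + 1)
Second-derivative test at each critical point:
  f''(-3.6103) = -0.0592 < 0 → local maximum
  f''(0.2770) = 10.0592 > 0 → local minimum

Critical points: x = -sqrt(34)/3 - 5/3 ≈ -3.6103 (local maximum); x = -5/3 + sqrt(34)/3 ≈ 0.2770 (local minimum)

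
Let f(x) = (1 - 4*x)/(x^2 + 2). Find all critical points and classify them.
f'(x) = 2*(2*x^2 - x - 4)/(x^4 + 4*x^2 + 4)

Solve f'(x) = 0:
  f'(x) = 2*(2*x^2 - x - 4)/(x^2 + 2)^2; the denominator is positive wherever f is defined, so f'(x) = 0 ⇔ 4*x^2 - 2*x - 8 = 0.
  Factor: 4*x^2 - 2*x - 8 = 2*(2*x^2 - x - 4); 2*x^2 - x - 4 = 0 has no rational roots; quadratic formula: x = (1 ± √33)/4.
  ⇒ x = 1/4 - sqrt(33)/4 ≈ -1.1861, 1/4 + sqrt(33)/4 ≈ 1.6861

f''(x) = 2*(4*x^2*(1 - 4*x) + (12*x - 1)*(x^2 + 2))/(x^2 + 2)^3
Second-derivative test at each critical point:
  f''(-1.1861) = -0.9898 < 0 → local maximum
  f''(1.6861) = 0.4898 > 0 → local minimum

Critical points: x = 1/4 - sqrt(33)/4 ≈ -1.1861 (local maximum); x = 1/4 + sqrt(33)/4 ≈ 1.6861 (local minimum)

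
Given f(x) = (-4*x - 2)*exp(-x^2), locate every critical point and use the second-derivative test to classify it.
f'(x) = 4*(x*(2*x + 1) - 1)*exp(-x^2)

Solve f'(x) = 0:
  f'(x) = (8*x^2 + 4*x - 4)·exp(-x^2) and exp(-x^2) > 0 for every x, so f'(x) = 0 ⇔ 8*x^2 + 4*x - 4 = 0.
  Factor: 8*x^2 + 4*x - 4 = 4*(x + 1)*(2*x - 1) = 0.
  ⇒ x = -1, 1/2

f''(x) = 4*(-4*x^3 - 2*x^2 + 6*x + 1)*exp(-x^2)
Second-derivative test at each critical point:
  f''(-1) = -4.4146 < 0 → local maximum
  f''(1/2) = 9.3456 > 0 → local minimum

Critical points: x = -1 (local maximum); x = 1/2 (local minimum)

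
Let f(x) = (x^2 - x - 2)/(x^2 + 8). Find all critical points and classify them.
f'(x) = (x^2 + 20*x - 8)/(x^4 + 16*x^2 + 64)

Solve f'(x) = 0:
  f'(x) = (x^2 + 20*x - 8)/(x^2 + 8)^2; the denominator is positive wherever f is defined, so f'(x) = 0 ⇔ x^2 + 20*x - 8 = 0.
  x^2 + 20*x - 8 = 0 has no rational roots; quadratic formula: x = (-20 ± √432)/2.
  ⇒ x = -6*sqrt(3) - 10 ≈ -20.3923, -10 + 6*sqrt(3) ≈ 0.3923

f''(x) = 2*(-x^3 - 30*x^2 + 24*x + 80)/(x^6 + 24*x^4 + 192*x^2 + 512)
Second-derivative test at each critical point:
  f''(-20.3923) = -1.157e-04 < 0 → local maximum
  f''(0.3923) = 0.3126 > 0 → local minimum

Critical points: x = -6*sqrt(3) - 10 ≈ -20.3923 (local maximum); x = -10 + 6*sqrt(3) ≈ 0.3923 (local minimum)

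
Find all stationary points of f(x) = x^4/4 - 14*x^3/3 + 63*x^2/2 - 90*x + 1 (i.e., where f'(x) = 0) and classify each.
f'(x) = x^3 - 14*x^2 + 63*x - 90

Solve f'(x) = 0:
  Factor: x^3 - 14*x^2 + 63*x - 90 = (x - 6)*(x - 5)*(x - 3) = 0.
  ⇒ x = 3, 5, 6

f''(x) = 3*x^2 - 28*x + 63
Second-derivative test at each critical point:
  f''(3) = 6 > 0 → local minimum
  f''(5) = -2 < 0 → local maximum
  f''(6) = 3 > 0 → local minimum

Critical points: x = 3 (local minimum); x = 5 (local maximum); x = 6 (local minimum)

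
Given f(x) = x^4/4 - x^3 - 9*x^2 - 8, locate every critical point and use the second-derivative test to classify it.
f'(x) = x*(x^2 - 3*x - 18)

Solve f'(x) = 0:
  Factor: x^3 - 3*x^2 - 18*x = x*(x - 6)*(x + 3) = 0.
  ⇒ x = -3, 0, 6

f''(x) = 3*x^2 - 6*x - 18
Second-derivative test at each critical point:
  f''(-3) = 27 > 0 → local minimum
  f''(0) = -18 < 0 → local maximum
  f''(6) = 54 > 0 → local minimum

Critical points: x = -3 (local minimum); x = 0 (local maximum); x = 6 (local minimum)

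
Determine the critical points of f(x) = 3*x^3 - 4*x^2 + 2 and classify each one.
f'(x) = x*(9*x - 8)

Solve f'(x) = 0:
  Factor: 9*x^2 - 8*x = x*(9*x - 8) = 0.
  ⇒ x = 0, 8/9

f''(x) = 18*x - 8
Second-derivative test at each critical point:
  f''(0) = -8 < 0 → local maximum
  f''(8/9) = 8 > 0 → local minimum

Critical points: x = 0 (local maximum); x = 8/9 (local minimum)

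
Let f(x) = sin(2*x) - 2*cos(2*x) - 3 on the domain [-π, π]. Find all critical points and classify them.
f'(x) = 4*sin(2*x) + 2*cos(2*x)

Solve f'(x) = 0 on [-π, π]:
  f'(x) = 0 ⇔ cos(2*x) = -2*sin(2*x) ⇔ tan(2*x) = -1/2, i.e. 2*x = arctan(-1/2) + nπ; keep the solutions lying in [-π, π].
  ⇒ x = -pi/2 - atan(1/2)/2 ≈ -1.8026, -atan(1/2)/2 ≈ -0.2318, -atan(1/2)/2 + pi/2 ≈ 1.3390, pi - atan(1/2)/2 ≈ 2.9098

f''(x) = -4*sin(2*x) + 8*cos(2*x)
Second-derivative test at each critical point:
  f''(-1.8026) = -8.9443 < 0 → local maximum
  f''(-0.2318) = 8.9443 > 0 → local minimum
  f''(1.3390) = -8.9443 < 0 → local maximum
  f''(2.9098) = 8.9443 > 0 → local minimum

Critical points: x = -pi/2 - atan(1/2)/2 ≈ -1.8026 (local maximum); x = -atan(1/2)/2 ≈ -0.2318 (local minimum); x = -atan(1/2)/2 + pi/2 ≈ 1.3390 (local maximum); x = pi - atan(1/2)/2 ≈ 2.9098 (local minimum)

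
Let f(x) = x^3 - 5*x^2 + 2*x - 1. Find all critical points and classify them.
f'(x) = 3*x^2 - 10*x + 2

Solve f'(x) = 0:
  3*x^2 - 10*x + 2 = 0 has no rational roots; quadratic formula: x = (10 ± √76)/6.
  ⇒ x = 5/3 - sqrt(19)/3 ≈ 0.2137, sqrt(19)/3 + 5/3 ≈ 3.1196

f''(x) = 6*x - 10
Second-derivative test at each critical point:
  f''(0.2137) = -8.7178 < 0 → local maximum
  f''(3.1196) = 8.7178 > 0 → local minimum

Critical points: x = 5/3 - sqrt(19)/3 ≈ 0.2137 (local maximum); x = sqrt(19)/3 + 5/3 ≈ 3.1196 (local minimum)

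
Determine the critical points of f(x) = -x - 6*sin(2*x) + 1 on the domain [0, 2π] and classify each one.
f'(x) = 24*sin(x)^2 - 13

Solve f'(x) = 0 on [0, 2π]:
  f'(x) = 0 ⇔ cos(2*x) = -1/12, i.e. 2*x = ±arccos(-1/12) + 2nπ; keep the solutions lying in [0, 2π].
  ⇒ x = acos(-1/12)/2 ≈ 0.8271, pi - acos(-1/12)/2 ≈ 2.3145, acos(-1/12)/2 + pi ≈ 3.9687, -acos(-1/12)/2 + 2*pi ≈ 5.4561

f''(x) = 24*sin(2*x)
Second-derivative test at each critical point:
  f''(0.8271) = 23.9165 > 0 → local minimum
  f''(2.3145) = -23.9165 < 0 → local maximum
  f''(3.9687) = 23.9165 > 0 → local minimum
  f''(5.4561) = -23.9165 < 0 → local maximum

Critical points: x = acos(-1/12)/2 ≈ 0.8271 (local minimum); x = pi - acos(-1/12)/2 ≈ 2.3145 (local maximum); x = acos(-1/12)/2 + pi ≈ 3.9687 (local minimum); x = -acos(-1/12)/2 + 2*pi ≈ 5.4561 (local maximum)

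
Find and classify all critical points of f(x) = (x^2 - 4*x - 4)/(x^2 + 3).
f'(x) = 2*(2*x^2 + 7*x - 6)/(x^4 + 6*x^2 + 9)

Solve f'(x) = 0:
  f'(x) = 2*(2*x^2 + 7*x - 6)/(x^2 + 3)^2; the denominator is positive wherever f is defined, so f'(x) = 0 ⇔ 4*x^2 + 14*x - 12 = 0.
  Factor: 4*x^2 + 14*x - 12 = 2*(2*x^2 + 7*x - 6); 2*x^2 + 7*x - 6 = 0 has no rational roots; quadratic formula: x = (-7 ± √97)/4.
  ⇒ x = -sqrt(97)/4 - 7/4 ≈ -4.2122, -7/4 + sqrt(97)/4 ≈ 0.7122

f''(x) = 2*(-4*x^3 - 21*x^2 + 36*x + 21)/(x^6 + 9*x^4 + 27*x^2 + 27)
Second-derivative test at each critical point:
  f''(-4.2122) = -0.0458 < 0 → local maximum
  f''(0.7122) = 1.6013 > 0 → local minimum

Critical points: x = -sqrt(97)/4 - 7/4 ≈ -4.2122 (local maximum); x = -7/4 + sqrt(97)/4 ≈ 0.7122 (local minimum)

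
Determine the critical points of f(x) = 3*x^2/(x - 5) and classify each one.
f'(x) = 3*x*(x - 10)/(x^2 - 10*x + 25)

Solve f'(x) = 0:
  f'(x) = 3*x*(x - 10)/(x - 5)^2; the denominator is positive wherever f is defined, so f'(x) = 0 ⇔ 3*x^2 - 30*x = 0.
  Factor: 3*x^2 - 30*x = 3*x*(x - 10) = 0.
  ⇒ x = 0, 10

f''(x) = 150/(x^3 - 15*x^2 + 75*x - 125)
Second-derivative test at each critical point:
  f''(0) = -6/5 < 0 → local maximum
  f''(10) = 6/5 > 0 → local minimum

Critical points: x = 0 (local maximum); x = 10 (local minimum)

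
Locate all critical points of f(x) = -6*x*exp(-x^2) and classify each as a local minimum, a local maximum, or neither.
f'(x) = 6*(2*x^2 - 1)*exp(-x^2)

Solve f'(x) = 0:
  f'(x) = (12*x^2 - 6)·exp(-x^2) and exp(-x^2) > 0 for every x, so f'(x) = 0 ⇔ 12*x^2 - 6 = 0.
  Factor: 12*x^2 - 6 = 6*(2*x^2 - 1); 2*x^2 - 1 = 0 has no rational roots; quadratic formula: x = (0 ± √8)/4.
  ⇒ x = -sqrt(2)/2 ≈ -0.7071, sqrt(2)/2 ≈ 0.7071

f''(x) = (-24*x^3 + 36*x)*exp(-x^2)
Second-derivative test at each critical point:
  f''(-0.7071) = -10.2932 < 0 → local maximum
  f''(0.7071) = 10.2932 > 0 → local minimum

Critical points: x = -sqrt(2)/2 ≈ -0.7071 (local maximum); x = sqrt(2)/2 ≈ 0.7071 (local minimum)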